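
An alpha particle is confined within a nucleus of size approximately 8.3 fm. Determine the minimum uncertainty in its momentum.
6.353 × 10^-21 kg·m/s

Using the Heisenberg uncertainty principle:
ΔxΔp ≥ ℏ/2

With Δx ≈ L = 8.300e-15 m (the confinement size):
Δp_min = ℏ/(2Δx)
Δp_min = (1.055e-34 J·s) / (2 × 8.300e-15 m)
Δp_min = 6.353e-21 kg·m/s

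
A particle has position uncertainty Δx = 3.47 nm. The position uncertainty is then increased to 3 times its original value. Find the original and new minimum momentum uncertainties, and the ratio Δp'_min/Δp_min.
Original Δp_min = 1.520 × 10^-26 kg·m/s; new Δp'_min = 5.065 × 10^-27 kg·m/s; ratio Δp'_min/Δp_min = 1/3.

From the uncertainty principle ΔxΔp ≥ ℏ/2, the minimum momentum uncertainty is Δp_min = ℏ/(2Δx).

Original (Δx = 3.47 nm = 3.470e-09 m):
Δp_min = (1.055e-34 J·s)/(2 × 3.470e-09 m) = 1.520e-26 kg·m/s

When Δx → 3Δx:
Δp'_min = ℏ/(2 × 3Δx) = (1/3) × ℏ/(2Δx) = (1/3) × Δp_min
Δp'_min = 1/3 × 1.520e-26 kg·m/s = 5.065e-27 kg·m/s

Since Δp_min ∝ 1/Δx, when Δx is increased to 3 times its original value, Δp_min decreases to 1/3 of its original value.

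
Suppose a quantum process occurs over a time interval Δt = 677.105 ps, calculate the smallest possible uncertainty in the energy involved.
486.049 neV

Using the energy-time uncertainty principle:
ΔEΔt ≥ ℏ/2

The minimum uncertainty in energy is:
ΔE_min = ℏ/(2Δt)
ΔE_min = (1.055e-34 J·s) / (2 × 6.771e-10 s)
ΔE_min = 7.787e-26 J = 486.049 neV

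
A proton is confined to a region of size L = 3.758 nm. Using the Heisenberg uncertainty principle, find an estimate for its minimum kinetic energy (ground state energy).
367.317 neV

Using the uncertainty principle to estimate ground state energy:

1. The position uncertainty is approximately the confinement size:
   Δx ≈ L = 3.758e-09 m

2. From ΔxΔp ≥ ℏ/2, the minimum momentum uncertainty is:
   Δp ≈ ℏ/(2L) = 1.403e-26 kg·m/s

3. The kinetic energy is approximately:
   KE ≈ (Δp)²/(2m) = (1.403e-26)²/(2 × 1.673e-27 kg)
   KE ≈ 5.885e-26 J = 367.317 neV

This is an order-of-magnitude estimate of the ground state energy.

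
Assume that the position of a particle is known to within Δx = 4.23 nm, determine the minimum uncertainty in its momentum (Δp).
1.247 × 10^-26 kg·m/s

Using the Heisenberg uncertainty principle:
ΔxΔp ≥ ℏ/2

The minimum uncertainty in momentum is:
Δp_min = ℏ/(2Δx)
Δp_min = (1.055e-34 J·s) / (2 × 4.230e-09 m)
Δp_min = 1.247e-26 kg·m/s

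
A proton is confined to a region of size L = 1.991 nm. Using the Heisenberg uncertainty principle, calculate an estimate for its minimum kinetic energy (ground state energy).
1.309 μeV

Using the uncertainty principle to estimate ground state energy:

1. The position uncertainty is approximately the confinement size:
   Δx ≈ L = 1.991e-09 m

2. From ΔxΔp ≥ ℏ/2, the minimum momentum uncertainty is:
   Δp ≈ ℏ/(2L) = 2.648e-26 kg·m/s

3. The kinetic energy is approximately:
   KE ≈ (Δp)²/(2m) = (2.648e-26)²/(2 × 1.673e-27 kg)
   KE ≈ 2.097e-25 J = 1.309 μeV

This is an order-of-magnitude estimate of the ground state energy.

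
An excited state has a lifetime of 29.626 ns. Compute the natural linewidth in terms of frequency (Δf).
2.686 MHz

Using the energy-time uncertainty principle and E = hf:
ΔEΔt ≥ ℏ/2
hΔf·Δt ≥ ℏ/2

The minimum frequency uncertainty is:
Δf = ℏ/(2hτ) = 1/(4πτ)
Δf = 1/(4π × 2.963e-08 s)
Δf = 2.686e+06 Hz = 2.686 MHz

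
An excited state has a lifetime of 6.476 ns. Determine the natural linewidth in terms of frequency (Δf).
12.288 MHz

Using the energy-time uncertainty principle and E = hf:
ΔEΔt ≥ ℏ/2
hΔf·Δt ≥ ℏ/2

The minimum frequency uncertainty is:
Δf = ℏ/(2hτ) = 1/(4πτ)
Δf = 1/(4π × 6.476e-09 s)
Δf = 1.229e+07 Hz = 12.288 MHz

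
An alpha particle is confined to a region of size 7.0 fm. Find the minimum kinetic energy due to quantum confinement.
26.649 keV

Using the uncertainty principle:

1. Position uncertainty: Δx ≈ 7.000e-15 m
2. Minimum momentum uncertainty: Δp = ℏ/(2Δx) = 7.533e-21 kg·m/s
3. Minimum kinetic energy:
   KE = (Δp)²/(2m) = (7.533e-21)²/(2 × 6.645e-27 kg)
   KE = 4.270e-15 J = 26.649 keV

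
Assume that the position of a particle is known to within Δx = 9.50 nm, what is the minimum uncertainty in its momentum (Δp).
5.550 × 10^-27 kg·m/s

Using the Heisenberg uncertainty principle:
ΔxΔp ≥ ℏ/2

The minimum uncertainty in momentum is:
Δp_min = ℏ/(2Δx)
Δp_min = (1.055e-34 J·s) / (2 × 9.500e-09 m)
Δp_min = 5.550e-27 kg·m/s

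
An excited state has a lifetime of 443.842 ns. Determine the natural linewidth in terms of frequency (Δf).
179.292 kHz

Using the energy-time uncertainty principle and E = hf:
ΔEΔt ≥ ℏ/2
hΔf·Δt ≥ ℏ/2

The minimum frequency uncertainty is:
Δf = ℏ/(2hτ) = 1/(4πτ)
Δf = 1/(4π × 4.438e-07 s)
Δf = 1.793e+05 Hz = 179.292 kHz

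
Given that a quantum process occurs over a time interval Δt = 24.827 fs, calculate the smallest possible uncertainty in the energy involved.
13.256 meV

Using the energy-time uncertainty principle:
ΔEΔt ≥ ℏ/2

The minimum uncertainty in energy is:
ΔE_min = ℏ/(2Δt)
ΔE_min = (1.055e-34 J·s) / (2 × 2.483e-14 s)
ΔE_min = 2.124e-21 J = 13.256 meV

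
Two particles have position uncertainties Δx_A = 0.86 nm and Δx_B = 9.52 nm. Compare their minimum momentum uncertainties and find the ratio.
Particle A has the larger minimum momentum uncertainty, by a factor of 11.07.

For each particle, the minimum momentum uncertainty is Δp_min = ℏ/(2Δx):

Particle A: Δp_A = ℏ/(2×8.600e-10 m) = 6.131e-26 kg·m/s
Particle B: Δp_B = ℏ/(2×9.520e-09 m) = 5.539e-27 kg·m/s

Ratio: Δp_A/Δp_B = 11.07

Since Δp_min ∝ 1/Δx, the particle with smaller position uncertainty (A) has larger momentum uncertainty.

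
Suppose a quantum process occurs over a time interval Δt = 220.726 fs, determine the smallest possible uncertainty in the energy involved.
1.491 meV

Using the energy-time uncertainty principle:
ΔEΔt ≥ ℏ/2

The minimum uncertainty in energy is:
ΔE_min = ℏ/(2Δt)
ΔE_min = (1.055e-34 J·s) / (2 × 2.207e-13 s)
ΔE_min = 2.389e-22 J = 1.491 meV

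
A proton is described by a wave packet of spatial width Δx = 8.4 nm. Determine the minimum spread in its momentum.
6.277 × 10^-27 kg·m/s

For a wave packet, the spatial width Δx and momentum spread Δp are related by the uncertainty principle:
ΔxΔp ≥ ℏ/2

The minimum momentum spread is:
Δp_min = ℏ/(2Δx)
Δp_min = (1.055e-34 J·s) / (2 × 8.400e-09 m)
Δp_min = 6.277e-27 kg·m/s

A wave packet cannot have both a well-defined position and well-defined momentum.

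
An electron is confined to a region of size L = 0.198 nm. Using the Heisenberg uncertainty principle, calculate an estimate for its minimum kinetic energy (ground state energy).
242.959 meV

Using the uncertainty principle to estimate ground state energy:

1. The position uncertainty is approximately the confinement size:
   Δx ≈ L = 1.980e-10 m

2. From ΔxΔp ≥ ℏ/2, the minimum momentum uncertainty is:
   Δp ≈ ℏ/(2L) = 2.663e-25 kg·m/s

3. The kinetic energy is approximately:
   KE ≈ (Δp)²/(2m) = (2.663e-25)²/(2 × 9.109e-31 kg)
   KE ≈ 3.893e-20 J = 242.959 meV

This is an order-of-magnitude estimate of the ground state energy.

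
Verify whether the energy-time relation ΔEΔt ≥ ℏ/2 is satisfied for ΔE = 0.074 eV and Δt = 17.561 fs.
Yes, it satisfies the uncertainty relation.

Calculate the product ΔEΔt:
ΔE = 0.074 eV = 1.186e-20 J
ΔEΔt = (1.186e-20 J) × (1.756e-14 s)
ΔEΔt = 2.082e-34 J·s

Compare to the minimum allowed value ℏ/2:
ℏ/2 = 5.273e-35 J·s

Since ΔEΔt = 2.082e-34 J·s ≥ 5.273e-35 J·s = ℏ/2,
this satisfies the uncertainty relation.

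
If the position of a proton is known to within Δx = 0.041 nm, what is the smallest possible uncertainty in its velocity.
768.891 m/s

Using the Heisenberg uncertainty principle and Δp = mΔv:
ΔxΔp ≥ ℏ/2
Δx(mΔv) ≥ ℏ/2

The minimum uncertainty in velocity is:
Δv_min = ℏ/(2mΔx)
Δv_min = (1.055e-34 J·s) / (2 × 1.673e-27 kg × 4.100e-11 m)
Δv_min = 7.689e+02 m/s = 768.891 m/s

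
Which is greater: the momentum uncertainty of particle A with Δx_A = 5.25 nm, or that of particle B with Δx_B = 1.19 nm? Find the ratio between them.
Particle B has the larger minimum momentum uncertainty, by a factor of 4.41.

For each particle, the minimum momentum uncertainty is Δp_min = ℏ/(2Δx):

Particle A: Δp_A = ℏ/(2×5.250e-09 m) = 1.004e-26 kg·m/s
Particle B: Δp_B = ℏ/(2×1.190e-09 m) = 4.431e-26 kg·m/s

Ratio: Δp_B/Δp_A = 4.41

Since Δp_min ∝ 1/Δx, the particle with smaller position uncertainty (B) has larger momentum uncertainty.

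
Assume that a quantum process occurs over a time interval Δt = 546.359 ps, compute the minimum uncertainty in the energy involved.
602.362 neV

Using the energy-time uncertainty principle:
ΔEΔt ≥ ℏ/2

The minimum uncertainty in energy is:
ΔE_min = ℏ/(2Δt)
ΔE_min = (1.055e-34 J·s) / (2 × 5.464e-10 s)
ΔE_min = 9.651e-26 J = 602.362 neV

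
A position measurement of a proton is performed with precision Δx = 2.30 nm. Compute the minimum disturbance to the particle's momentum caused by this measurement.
2.293 × 10^-26 kg·m/s

The uncertainty principle implies that measuring position disturbs momentum:
ΔxΔp ≥ ℏ/2

When we measure position with precision Δx, we necessarily introduce a momentum uncertainty:
Δp ≥ ℏ/(2Δx)
Δp_min = (1.055e-34 J·s) / (2 × 2.300e-09 m)
Δp_min = 2.293e-26 kg·m/s

The more precisely we measure position, the greater the momentum disturbance.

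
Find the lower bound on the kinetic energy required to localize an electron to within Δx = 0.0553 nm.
3.115 eV

Localizing a particle requires giving it sufficient momentum uncertainty:

1. From uncertainty principle: Δp ≥ ℏ/(2Δx)
   Δp_min = (1.055e-34 J·s) / (2 × 5.530e-11 m)
   Δp_min = 9.535e-25 kg·m/s

2. This momentum uncertainty corresponds to kinetic energy:
   KE ≈ (Δp)²/(2m) = (9.535e-25)²/(2 × 9.109e-31 kg)
   KE = 4.990e-19 J = 3.115 eV

Tighter localization requires more energy.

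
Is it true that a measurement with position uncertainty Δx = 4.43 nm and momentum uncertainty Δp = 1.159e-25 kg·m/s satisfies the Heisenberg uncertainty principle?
Yes, it satisfies the uncertainty principle.

Calculate the product ΔxΔp:
ΔxΔp = (4.430e-09 m) × (1.159e-25 kg·m/s)
ΔxΔp = 5.134e-34 J·s

Compare to the minimum allowed value ℏ/2:
ℏ/2 = 5.273e-35 J·s

Since ΔxΔp = 5.134e-34 J·s ≥ 5.273e-35 J·s = ℏ/2,
the measurement satisfies the uncertainty principle.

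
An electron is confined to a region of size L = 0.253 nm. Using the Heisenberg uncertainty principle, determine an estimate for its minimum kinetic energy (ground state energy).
148.807 meV

Using the uncertainty principle to estimate ground state energy:

1. The position uncertainty is approximately the confinement size:
   Δx ≈ L = 2.530e-10 m

2. From ΔxΔp ≥ ℏ/2, the minimum momentum uncertainty is:
   Δp ≈ ℏ/(2L) = 2.084e-25 kg·m/s

3. The kinetic energy is approximately:
   KE ≈ (Δp)²/(2m) = (2.084e-25)²/(2 × 9.109e-31 kg)
   KE ≈ 2.384e-20 J = 148.807 meV

This is an order-of-magnitude estimate of the ground state energy.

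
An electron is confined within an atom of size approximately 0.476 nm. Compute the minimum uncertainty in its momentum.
1.108 × 10^-25 kg·m/s

Using the Heisenberg uncertainty principle:
ΔxΔp ≥ ℏ/2

With Δx ≈ L = 4.760e-10 m (the confinement size):
Δp_min = ℏ/(2Δx)
Δp_min = (1.055e-34 J·s) / (2 × 4.760e-10 m)
Δp_min = 1.108e-25 kg·m/s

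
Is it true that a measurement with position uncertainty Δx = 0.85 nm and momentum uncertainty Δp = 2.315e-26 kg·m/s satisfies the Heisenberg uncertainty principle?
No, it violates the uncertainty principle (impossible measurement).

Calculate the product ΔxΔp:
ΔxΔp = (8.500e-10 m) × (2.315e-26 kg·m/s)
ΔxΔp = 1.968e-35 J·s

Compare to the minimum allowed value ℏ/2:
ℏ/2 = 5.273e-35 J·s

Since ΔxΔp = 1.968e-35 J·s < 5.273e-35 J·s = ℏ/2,
the measurement violates the uncertainty principle.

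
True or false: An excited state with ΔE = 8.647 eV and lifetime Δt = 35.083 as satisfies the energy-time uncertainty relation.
No, it violates the uncertainty relation.

Calculate the product ΔEΔt:
ΔE = 8.647 eV = 1.385e-18 J
ΔEΔt = (1.385e-18 J) × (3.508e-17 s)
ΔEΔt = 4.860e-35 J·s

Compare to the minimum allowed value ℏ/2:
ℏ/2 = 5.273e-35 J·s

Since ΔEΔt = 4.860e-35 J·s < 5.273e-35 J·s = ℏ/2,
this violates the uncertainty relation.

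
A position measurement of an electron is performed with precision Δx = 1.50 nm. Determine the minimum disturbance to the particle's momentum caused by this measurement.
3.515 × 10^-26 kg·m/s

The uncertainty principle implies that measuring position disturbs momentum:
ΔxΔp ≥ ℏ/2

When we measure position with precision Δx, we necessarily introduce a momentum uncertainty:
Δp ≥ ℏ/(2Δx)
Δp_min = (1.055e-34 J·s) / (2 × 1.500e-09 m)
Δp_min = 3.515e-26 kg·m/s

The more precisely we measure position, the greater the momentum disturbance.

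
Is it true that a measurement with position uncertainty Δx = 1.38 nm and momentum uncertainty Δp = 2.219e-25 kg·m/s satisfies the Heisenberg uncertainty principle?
Yes, it satisfies the uncertainty principle.

Calculate the product ΔxΔp:
ΔxΔp = (1.380e-09 m) × (2.219e-25 kg·m/s)
ΔxΔp = 3.062e-34 J·s

Compare to the minimum allowed value ℏ/2:
ℏ/2 = 5.273e-35 J·s

Since ΔxΔp = 3.062e-34 J·s ≥ 5.273e-35 J·s = ℏ/2,
the measurement satisfies the uncertainty principle.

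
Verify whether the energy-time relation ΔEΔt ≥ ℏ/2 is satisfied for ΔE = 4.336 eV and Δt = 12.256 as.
No, it violates the uncertainty relation.

Calculate the product ΔEΔt:
ΔE = 4.336 eV = 6.947e-19 J
ΔEΔt = (6.947e-19 J) × (1.226e-17 s)
ΔEΔt = 8.514e-36 J·s

Compare to the minimum allowed value ℏ/2:
ℏ/2 = 5.273e-35 J·s

Since ΔEΔt = 8.514e-36 J·s < 5.273e-35 J·s = ℏ/2,
this violates the uncertainty relation.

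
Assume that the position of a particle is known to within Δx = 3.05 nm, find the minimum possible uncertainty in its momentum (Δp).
1.729 × 10^-26 kg·m/s

Using the Heisenberg uncertainty principle:
ΔxΔp ≥ ℏ/2

The minimum uncertainty in momentum is:
Δp_min = ℏ/(2Δx)
Δp_min = (1.055e-34 J·s) / (2 × 3.050e-09 m)
Δp_min = 1.729e-26 kg·m/s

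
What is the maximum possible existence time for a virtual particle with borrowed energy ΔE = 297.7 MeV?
1.105 ys

Using the energy-time uncertainty principle:
ΔEΔt ≥ ℏ/2

For a virtual particle borrowing energy ΔE, the maximum lifetime is:
Δt_max = ℏ/(2ΔE)

Converting energy:
ΔE = 297.7 MeV = 4.770e-11 J

Δt_max = (1.055e-34 J·s) / (2 × 4.770e-11 J)
Δt_max = 1.105e-24 s = 1.105 ys

Virtual particles with higher borrowed energy exist for shorter times.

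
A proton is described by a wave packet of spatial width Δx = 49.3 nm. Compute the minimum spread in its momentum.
1.070 × 10^-27 kg·m/s

For a wave packet, the spatial width Δx and momentum spread Δp are related by the uncertainty principle:
ΔxΔp ≥ ℏ/2

The minimum momentum spread is:
Δp_min = ℏ/(2Δx)
Δp_min = (1.055e-34 J·s) / (2 × 4.930e-08 m)
Δp_min = 1.070e-27 kg·m/s

A wave packet cannot have both a well-defined position and well-defined momentum.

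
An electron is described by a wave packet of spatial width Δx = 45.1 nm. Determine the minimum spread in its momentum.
1.169 × 10^-27 kg·m/s

For a wave packet, the spatial width Δx and momentum spread Δp are related by the uncertainty principle:
ΔxΔp ≥ ℏ/2

The minimum momentum spread is:
Δp_min = ℏ/(2Δx)
Δp_min = (1.055e-34 J·s) / (2 × 4.510e-08 m)
Δp_min = 1.169e-27 kg·m/s

A wave packet cannot have both a well-defined position and well-defined momentum.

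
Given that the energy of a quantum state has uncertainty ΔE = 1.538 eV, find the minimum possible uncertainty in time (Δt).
213.983 as

Using the energy-time uncertainty principle:
ΔEΔt ≥ ℏ/2

The minimum uncertainty in time is:
Δt_min = ℏ/(2ΔE)
Δt_min = (1.055e-34 J·s) / (2 × 2.464e-19 J)
Δt_min = 2.140e-16 s = 213.983 as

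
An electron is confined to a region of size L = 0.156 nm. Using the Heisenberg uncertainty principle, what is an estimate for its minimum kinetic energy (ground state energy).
391.394 meV

Using the uncertainty principle to estimate ground state energy:

1. The position uncertainty is approximately the confinement size:
   Δx ≈ L = 1.560e-10 m

2. From ΔxΔp ≥ ℏ/2, the minimum momentum uncertainty is:
   Δp ≈ ℏ/(2L) = 3.380e-25 kg·m/s

3. The kinetic energy is approximately:
   KE ≈ (Δp)²/(2m) = (3.380e-25)²/(2 × 9.109e-31 kg)
   KE ≈ 6.271e-20 J = 391.394 meV

This is an order-of-magnitude estimate of the ground state energy.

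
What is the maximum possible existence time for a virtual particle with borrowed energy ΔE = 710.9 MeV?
4.629 × 10^-25 s

Using the energy-time uncertainty principle:
ΔEΔt ≥ ℏ/2

For a virtual particle borrowing energy ΔE, the maximum lifetime is:
Δt_max = ℏ/(2ΔE)

Converting energy:
ΔE = 710.9 MeV = 1.139e-10 J

Δt_max = (1.055e-34 J·s) / (2 × 1.139e-10 J)
Δt_max = 4.629e-25 s = 4.629 × 10^-25 s

Virtual particles with higher borrowed energy exist for shorter times.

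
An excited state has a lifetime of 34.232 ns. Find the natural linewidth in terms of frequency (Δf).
2.325 MHz

Using the energy-time uncertainty principle and E = hf:
ΔEΔt ≥ ℏ/2
hΔf·Δt ≥ ℏ/2

The minimum frequency uncertainty is:
Δf = ℏ/(2hτ) = 1/(4πτ)
Δf = 1/(4π × 3.423e-08 s)
Δf = 2.325e+06 Hz = 2.325 MHz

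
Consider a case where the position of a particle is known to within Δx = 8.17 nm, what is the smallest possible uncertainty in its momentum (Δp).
6.454 × 10^-27 kg·m/s

Using the Heisenberg uncertainty principle:
ΔxΔp ≥ ℏ/2

The minimum uncertainty in momentum is:
Δp_min = ℏ/(2Δx)
Δp_min = (1.055e-34 J·s) / (2 × 8.170e-09 m)
Δp_min = 6.454e-27 kg·m/s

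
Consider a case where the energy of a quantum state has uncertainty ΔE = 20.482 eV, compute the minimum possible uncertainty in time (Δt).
16.068 as

Using the energy-time uncertainty principle:
ΔEΔt ≥ ℏ/2

The minimum uncertainty in time is:
Δt_min = ℏ/(2ΔE)
Δt_min = (1.055e-34 J·s) / (2 × 3.282e-18 J)
Δt_min = 1.607e-17 s = 16.068 as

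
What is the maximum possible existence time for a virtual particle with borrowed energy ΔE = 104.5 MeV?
3.149 ys

Using the energy-time uncertainty principle:
ΔEΔt ≥ ℏ/2

For a virtual particle borrowing energy ΔE, the maximum lifetime is:
Δt_max = ℏ/(2ΔE)

Converting energy:
ΔE = 104.5 MeV = 1.674e-11 J

Δt_max = (1.055e-34 J·s) / (2 × 1.674e-11 J)
Δt_max = 3.149e-24 s = 3.149 ys

Virtual particles with higher borrowed energy exist for shorter times.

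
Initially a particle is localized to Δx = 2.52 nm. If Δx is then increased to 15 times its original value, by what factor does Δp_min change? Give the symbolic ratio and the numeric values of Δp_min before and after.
Original Δp_min = 2.092 × 10^-26 kg·m/s; new Δp'_min = 1.395 × 10^-27 kg·m/s; ratio Δp'_min/Δp_min = 1/15.

From the uncertainty principle ΔxΔp ≥ ℏ/2, the minimum momentum uncertainty is Δp_min = ℏ/(2Δx).

Original (Δx = 2.52 nm = 2.520e-09 m):
Δp_min = (1.055e-34 J·s)/(2 × 2.520e-09 m) = 2.092e-26 kg·m/s

When Δx → 15Δx:
Δp'_min = ℏ/(2 × 15Δx) = (1/15) × ℏ/(2Δx) = (1/15) × Δp_min
Δp'_min = 1/15 × 2.092e-26 kg·m/s = 1.395e-27 kg·m/s

Since Δp_min ∝ 1/Δx, when Δx is increased to 15 times its original value, Δp_min decreases to 1/15 of its original value.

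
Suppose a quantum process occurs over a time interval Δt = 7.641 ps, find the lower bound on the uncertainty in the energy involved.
43.071 μeV

Using the energy-time uncertainty principle:
ΔEΔt ≥ ℏ/2

The minimum uncertainty in energy is:
ΔE_min = ℏ/(2Δt)
ΔE_min = (1.055e-34 J·s) / (2 × 7.641e-12 s)
ΔE_min = 6.901e-24 J = 43.071 μeV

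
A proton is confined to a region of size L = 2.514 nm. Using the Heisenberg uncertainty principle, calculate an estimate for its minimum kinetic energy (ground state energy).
820.774 neV

Using the uncertainty principle to estimate ground state energy:

1. The position uncertainty is approximately the confinement size:
   Δx ≈ L = 2.514e-09 m

2. From ΔxΔp ≥ ℏ/2, the minimum momentum uncertainty is:
   Δp ≈ ℏ/(2L) = 2.097e-26 kg·m/s

3. The kinetic energy is approximately:
   KE ≈ (Δp)²/(2m) = (2.097e-26)²/(2 × 1.673e-27 kg)
   KE ≈ 1.315e-25 J = 820.774 neV

This is an order-of-magnitude estimate of the ground state energy.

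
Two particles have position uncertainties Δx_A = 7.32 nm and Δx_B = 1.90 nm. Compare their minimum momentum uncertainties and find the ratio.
Particle B has the larger minimum momentum uncertainty, by a factor of 3.85.

For each particle, the minimum momentum uncertainty is Δp_min = ℏ/(2Δx):

Particle A: Δp_A = ℏ/(2×7.320e-09 m) = 7.203e-27 kg·m/s
Particle B: Δp_B = ℏ/(2×1.900e-09 m) = 2.775e-26 kg·m/s

Ratio: Δp_B/Δp_A = 3.85

Since Δp_min ∝ 1/Δx, the particle with smaller position uncertainty (B) has larger momentum uncertainty.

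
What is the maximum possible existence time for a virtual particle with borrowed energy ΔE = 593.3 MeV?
5.547 × 10^-25 s

Using the energy-time uncertainty principle:
ΔEΔt ≥ ℏ/2

For a virtual particle borrowing energy ΔE, the maximum lifetime is:
Δt_max = ℏ/(2ΔE)

Converting energy:
ΔE = 593.3 MeV = 9.506e-11 J

Δt_max = (1.055e-34 J·s) / (2 × 9.506e-11 J)
Δt_max = 5.547e-25 s = 5.547 × 10^-25 s

Virtual particles with higher borrowed energy exist for shorter times.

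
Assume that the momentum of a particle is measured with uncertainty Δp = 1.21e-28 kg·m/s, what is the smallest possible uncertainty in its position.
435.773 nm

Using the Heisenberg uncertainty principle:
ΔxΔp ≥ ℏ/2

The minimum uncertainty in position is:
Δx_min = ℏ/(2Δp)
Δx_min = (1.055e-34 J·s) / (2 × 1.210e-28 kg·m/s)
Δx_min = 4.358e-07 m = 435.773 nm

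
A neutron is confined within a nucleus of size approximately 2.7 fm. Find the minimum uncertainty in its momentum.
1.953 × 10^-20 kg·m/s

Using the Heisenberg uncertainty principle:
ΔxΔp ≥ ℏ/2

With Δx ≈ L = 2.700e-15 m (the confinement size):
Δp_min = ℏ/(2Δx)
Δp_min = (1.055e-34 J·s) / (2 × 2.700e-15 m)
Δp_min = 1.953e-20 kg·m/s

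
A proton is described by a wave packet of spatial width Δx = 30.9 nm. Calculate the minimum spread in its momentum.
1.706 × 10^-27 kg·m/s

For a wave packet, the spatial width Δx and momentum spread Δp are related by the uncertainty principle:
ΔxΔp ≥ ℏ/2

The minimum momentum spread is:
Δp_min = ℏ/(2Δx)
Δp_min = (1.055e-34 J·s) / (2 × 3.090e-08 m)
Δp_min = 1.706e-27 kg·m/s

A wave packet cannot have both a well-defined position and well-defined momentum.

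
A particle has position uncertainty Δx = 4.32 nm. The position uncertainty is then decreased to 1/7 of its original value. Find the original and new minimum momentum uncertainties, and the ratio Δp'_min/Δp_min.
Original Δp_min = 1.221 × 10^-26 kg·m/s; new Δp'_min = 8.544 × 10^-26 kg·m/s; ratio Δp'_min/Δp_min = 7.

From the uncertainty principle ΔxΔp ≥ ℏ/2, the minimum momentum uncertainty is Δp_min = ℏ/(2Δx).

Original (Δx = 4.32 nm = 4.320e-09 m):
Δp_min = (1.055e-34 J·s)/(2 × 4.320e-09 m) = 1.221e-26 kg·m/s

When Δx → (1/7)Δx:
Δp'_min = ℏ/(2 × (1/7)Δx) = 7 × ℏ/(2Δx) = 7 × Δp_min
Δp'_min = 7 × 1.221e-26 kg·m/s = 8.544e-26 kg·m/s

Since Δp_min ∝ 1/Δx, when Δx is decreased to 1/7 of its original value, Δp_min increases to 7 times its original value.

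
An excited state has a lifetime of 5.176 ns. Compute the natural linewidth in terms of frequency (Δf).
15.374 MHz

Using the energy-time uncertainty principle and E = hf:
ΔEΔt ≥ ℏ/2
hΔf·Δt ≥ ℏ/2

The minimum frequency uncertainty is:
Δf = ℏ/(2hτ) = 1/(4πτ)
Δf = 1/(4π × 5.176e-09 s)
Δf = 1.537e+07 Hz = 15.374 MHz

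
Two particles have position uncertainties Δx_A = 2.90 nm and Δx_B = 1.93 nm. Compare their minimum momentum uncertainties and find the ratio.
Particle B has the larger minimum momentum uncertainty, by a factor of 1.50.

For each particle, the minimum momentum uncertainty is Δp_min = ℏ/(2Δx):

Particle A: Δp_A = ℏ/(2×2.900e-09 m) = 1.818e-26 kg·m/s
Particle B: Δp_B = ℏ/(2×1.930e-09 m) = 2.732e-26 kg·m/s

Ratio: Δp_B/Δp_A = 1.50

Since Δp_min ∝ 1/Δx, the particle with smaller position uncertainty (B) has larger momentum uncertainty.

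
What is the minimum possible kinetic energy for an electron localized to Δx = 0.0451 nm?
4.683 eV

Localizing a particle requires giving it sufficient momentum uncertainty:

1. From uncertainty principle: Δp ≥ ℏ/(2Δx)
   Δp_min = (1.055e-34 J·s) / (2 × 4.510e-11 m)
   Δp_min = 1.169e-24 kg·m/s

2. This momentum uncertainty corresponds to kinetic energy:
   KE ≈ (Δp)²/(2m) = (1.169e-24)²/(2 × 9.109e-31 kg)
   KE = 7.503e-19 J = 4.683 eV

Tighter localization requires more energy.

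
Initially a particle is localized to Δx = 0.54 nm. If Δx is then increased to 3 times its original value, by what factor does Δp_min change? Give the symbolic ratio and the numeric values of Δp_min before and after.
Original Δp_min = 9.765 × 10^-26 kg·m/s; new Δp'_min = 3.255 × 10^-26 kg·m/s; ratio Δp'_min/Δp_min = 1/3.

From the uncertainty principle ΔxΔp ≥ ℏ/2, the minimum momentum uncertainty is Δp_min = ℏ/(2Δx).

Original (Δx = 0.54 nm = 5.400e-10 m):
Δp_min = (1.055e-34 J·s)/(2 × 5.400e-10 m) = 9.765e-26 kg·m/s

When Δx → 3Δx:
Δp'_min = ℏ/(2 × 3Δx) = (1/3) × ℏ/(2Δx) = (1/3) × Δp_min
Δp'_min = 1/3 × 9.765e-26 kg·m/s = 3.255e-26 kg·m/s

Since Δp_min ∝ 1/Δx, when Δx is increased to 3 times its original value, Δp_min decreases to 1/3 of its original value.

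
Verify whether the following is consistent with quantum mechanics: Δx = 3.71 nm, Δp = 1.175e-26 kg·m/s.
No, it violates the uncertainty principle (impossible measurement).

Calculate the product ΔxΔp:
ΔxΔp = (3.710e-09 m) × (1.175e-26 kg·m/s)
ΔxΔp = 4.359e-35 J·s

Compare to the minimum allowed value ℏ/2:
ℏ/2 = 5.273e-35 J·s

Since ΔxΔp = 4.359e-35 J·s < 5.273e-35 J·s = ℏ/2,
the measurement violates the uncertainty principle.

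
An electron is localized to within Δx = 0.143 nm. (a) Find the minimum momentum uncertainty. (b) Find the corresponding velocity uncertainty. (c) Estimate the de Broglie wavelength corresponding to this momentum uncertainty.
(a) Δp_min = 3.687 × 10^-25 kg·m/s
(b) Δv_min = 404.782 km/s
(c) λ_dB = 1.797 nm

Step-by-step:

(a) From the uncertainty principle:
Δp_min = ℏ/(2Δx) = (1.055e-34 J·s)/(2 × 1.430e-10 m) = 3.687e-25 kg·m/s

(b) The velocity uncertainty:
Δv = Δp/m = (3.687e-25 kg·m/s)/(9.109e-31 kg) = 4.048e+05 m/s = 404.782 km/s

(c) The de Broglie wavelength for this momentum:
λ = h/p = (6.626e-34 J·s)/(3.687e-25 kg·m/s) = 1.797e-09 m = 1.797 nm

Note: The de Broglie wavelength is comparable to the localization size, as expected from wave-particle duality.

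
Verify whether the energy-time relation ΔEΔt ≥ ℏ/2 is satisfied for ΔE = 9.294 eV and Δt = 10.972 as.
No, it violates the uncertainty relation.

Calculate the product ΔEΔt:
ΔE = 9.294 eV = 1.489e-18 J
ΔEΔt = (1.489e-18 J) × (1.097e-17 s)
ΔEΔt = 1.634e-35 J·s

Compare to the minimum allowed value ℏ/2:
ℏ/2 = 5.273e-35 J·s

Since ΔEΔt = 1.634e-35 J·s < 5.273e-35 J·s = ℏ/2,
this violates the uncertainty relation.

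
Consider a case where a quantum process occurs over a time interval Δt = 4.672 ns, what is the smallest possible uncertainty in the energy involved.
70.442 neV

Using the energy-time uncertainty principle:
ΔEΔt ≥ ℏ/2

The minimum uncertainty in energy is:
ΔE_min = ℏ/(2Δt)
ΔE_min = (1.055e-34 J·s) / (2 × 4.672e-09 s)
ΔE_min = 1.129e-26 J = 70.442 neV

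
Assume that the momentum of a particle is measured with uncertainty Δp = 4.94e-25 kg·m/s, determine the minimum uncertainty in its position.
106.738 pm

Using the Heisenberg uncertainty principle:
ΔxΔp ≥ ℏ/2

The minimum uncertainty in position is:
Δx_min = ℏ/(2Δp)
Δx_min = (1.055e-34 J·s) / (2 × 4.940e-25 kg·m/s)
Δx_min = 1.067e-10 m = 106.738 pm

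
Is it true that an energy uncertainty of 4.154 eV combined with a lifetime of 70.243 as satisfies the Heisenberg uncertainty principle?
No, it violates the uncertainty relation.

Calculate the product ΔEΔt:
ΔE = 4.154 eV = 6.655e-19 J
ΔEΔt = (6.655e-19 J) × (7.024e-17 s)
ΔEΔt = 4.675e-35 J·s

Compare to the minimum allowed value ℏ/2:
ℏ/2 = 5.273e-35 J·s

Since ΔEΔt = 4.675e-35 J·s < 5.273e-35 J·s = ℏ/2,
this violates the uncertainty relation.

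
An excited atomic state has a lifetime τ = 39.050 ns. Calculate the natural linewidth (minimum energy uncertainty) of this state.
8.428 neV

Using the energy-time uncertainty principle:
ΔEΔt ≥ ℏ/2

The lifetime τ represents the time uncertainty Δt.
The natural linewidth (minimum energy uncertainty) is:

ΔE = ℏ/(2τ)
ΔE = (1.055e-34 J·s) / (2 × 3.905e-08 s)
ΔE = 1.350e-27 J = 8.428 neV

This natural linewidth limits the precision of spectroscopic measurements.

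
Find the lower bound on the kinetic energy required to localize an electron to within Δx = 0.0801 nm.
1.485 eV

Localizing a particle requires giving it sufficient momentum uncertainty:

1. From uncertainty principle: Δp ≥ ℏ/(2Δx)
   Δp_min = (1.055e-34 J·s) / (2 × 8.010e-11 m)
   Δp_min = 6.583e-25 kg·m/s

2. This momentum uncertainty corresponds to kinetic energy:
   KE ≈ (Δp)²/(2m) = (6.583e-25)²/(2 × 9.109e-31 kg)
   KE = 2.379e-19 J = 1.485 eV

Tighter localization requires more energy.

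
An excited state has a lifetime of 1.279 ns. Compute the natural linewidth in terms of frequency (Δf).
62.219 MHz

Using the energy-time uncertainty principle and E = hf:
ΔEΔt ≥ ℏ/2
hΔf·Δt ≥ ℏ/2

The minimum frequency uncertainty is:
Δf = ℏ/(2hτ) = 1/(4πτ)
Δf = 1/(4π × 1.279e-09 s)
Δf = 6.222e+07 Hz = 62.219 MHz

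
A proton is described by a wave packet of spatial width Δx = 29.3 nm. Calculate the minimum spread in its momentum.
1.800 × 10^-27 kg·m/s

For a wave packet, the spatial width Δx and momentum spread Δp are related by the uncertainty principle:
ΔxΔp ≥ ℏ/2

The minimum momentum spread is:
Δp_min = ℏ/(2Δx)
Δp_min = (1.055e-34 J·s) / (2 × 2.930e-08 m)
Δp_min = 1.800e-27 kg·m/s

A wave packet cannot have both a well-defined position and well-defined momentum.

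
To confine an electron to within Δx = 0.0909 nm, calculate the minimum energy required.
1.153 eV

Localizing a particle requires giving it sufficient momentum uncertainty:

1. From uncertainty principle: Δp ≥ ℏ/(2Δx)
   Δp_min = (1.055e-34 J·s) / (2 × 9.090e-11 m)
   Δp_min = 5.801e-25 kg·m/s

2. This momentum uncertainty corresponds to kinetic energy:
   KE ≈ (Δp)²/(2m) = (5.801e-25)²/(2 × 9.109e-31 kg)
   KE = 1.847e-19 J = 1.153 eV

Tighter localization requires more energy.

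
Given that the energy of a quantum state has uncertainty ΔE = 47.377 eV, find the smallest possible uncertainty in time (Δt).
6.947 as

Using the energy-time uncertainty principle:
ΔEΔt ≥ ℏ/2

The minimum uncertainty in time is:
Δt_min = ℏ/(2ΔE)
Δt_min = (1.055e-34 J·s) / (2 × 7.591e-18 J)
Δt_min = 6.947e-18 s = 6.947 as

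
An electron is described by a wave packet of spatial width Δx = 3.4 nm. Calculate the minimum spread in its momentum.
1.551 × 10^-26 kg·m/s

For a wave packet, the spatial width Δx and momentum spread Δp are related by the uncertainty principle:
ΔxΔp ≥ ℏ/2

The minimum momentum spread is:
Δp_min = ℏ/(2Δx)
Δp_min = (1.055e-34 J·s) / (2 × 3.400e-09 m)
Δp_min = 1.551e-26 kg·m/s

A wave packet cannot have both a well-defined position and well-defined momentum.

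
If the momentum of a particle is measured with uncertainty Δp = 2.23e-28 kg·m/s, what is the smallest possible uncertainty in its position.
236.451 nm

Using the Heisenberg uncertainty principle:
ΔxΔp ≥ ℏ/2

The minimum uncertainty in position is:
Δx_min = ℏ/(2Δp)
Δx_min = (1.055e-34 J·s) / (2 × 2.230e-28 kg·m/s)
Δx_min = 2.365e-07 m = 236.451 nm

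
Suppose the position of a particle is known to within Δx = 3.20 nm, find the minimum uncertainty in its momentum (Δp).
1.648 × 10^-26 kg·m/s

Using the Heisenberg uncertainty principle:
ΔxΔp ≥ ℏ/2

The minimum uncertainty in momentum is:
Δp_min = ℏ/(2Δx)
Δp_min = (1.055e-34 J·s) / (2 × 3.200e-09 m)
Δp_min = 1.648e-26 kg·m/s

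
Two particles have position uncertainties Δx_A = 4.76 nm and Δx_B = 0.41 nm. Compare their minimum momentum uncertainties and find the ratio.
Particle B has the larger minimum momentum uncertainty, by a factor of 11.61.

For each particle, the minimum momentum uncertainty is Δp_min = ℏ/(2Δx):

Particle A: Δp_A = ℏ/(2×4.760e-09 m) = 1.108e-26 kg·m/s
Particle B: Δp_B = ℏ/(2×4.100e-10 m) = 1.286e-25 kg·m/s

Ratio: Δp_B/Δp_A = 11.61

Since Δp_min ∝ 1/Δx, the particle with smaller position uncertainty (B) has larger momentum uncertainty.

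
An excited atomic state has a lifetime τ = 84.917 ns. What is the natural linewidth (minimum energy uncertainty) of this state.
3.876 neV

Using the energy-time uncertainty principle:
ΔEΔt ≥ ℏ/2

The lifetime τ represents the time uncertainty Δt.
The natural linewidth (minimum energy uncertainty) is:

ΔE = ℏ/(2τ)
ΔE = (1.055e-34 J·s) / (2 × 8.492e-08 s)
ΔE = 6.209e-28 J = 3.876 neV

This natural linewidth limits the precision of spectroscopic measurements.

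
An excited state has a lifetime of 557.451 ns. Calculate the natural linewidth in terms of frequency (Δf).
142.752 kHz

Using the energy-time uncertainty principle and E = hf:
ΔEΔt ≥ ℏ/2
hΔf·Δt ≥ ℏ/2

The minimum frequency uncertainty is:
Δf = ℏ/(2hτ) = 1/(4πτ)
Δf = 1/(4π × 5.575e-07 s)
Δf = 1.428e+05 Hz = 142.752 kHz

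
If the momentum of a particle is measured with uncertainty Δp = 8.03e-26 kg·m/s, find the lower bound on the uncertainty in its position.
656.645 pm

Using the Heisenberg uncertainty principle:
ΔxΔp ≥ ℏ/2

The minimum uncertainty in position is:
Δx_min = ℏ/(2Δp)
Δx_min = (1.055e-34 J·s) / (2 × 8.030e-26 kg·m/s)
Δx_min = 6.566e-10 m = 656.645 pm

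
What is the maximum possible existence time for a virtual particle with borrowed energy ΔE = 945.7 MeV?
3.480 × 10^-25 s

Using the energy-time uncertainty principle:
ΔEΔt ≥ ℏ/2

For a virtual particle borrowing energy ΔE, the maximum lifetime is:
Δt_max = ℏ/(2ΔE)

Converting energy:
ΔE = 945.7 MeV = 1.515e-10 J

Δt_max = (1.055e-34 J·s) / (2 × 1.515e-10 J)
Δt_max = 3.480e-25 s = 3.480 × 10^-25 s

Virtual particles with higher borrowed energy exist for shorter times.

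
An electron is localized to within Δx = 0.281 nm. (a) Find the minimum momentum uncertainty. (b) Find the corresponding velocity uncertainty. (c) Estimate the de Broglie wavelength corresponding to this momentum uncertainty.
(a) Δp_min = 1.876 × 10^-25 kg·m/s
(b) Δv_min = 205.992 km/s
(c) λ_dB = 3.531 nm

Step-by-step:

(a) From the uncertainty principle:
Δp_min = ℏ/(2Δx) = (1.055e-34 J·s)/(2 × 2.810e-10 m) = 1.876e-25 kg·m/s

(b) The velocity uncertainty:
Δv = Δp/m = (1.876e-25 kg·m/s)/(9.109e-31 kg) = 2.060e+05 m/s = 205.992 km/s

(c) The de Broglie wavelength for this momentum:
λ = h/p = (6.626e-34 J·s)/(1.876e-25 kg·m/s) = 3.531e-09 m = 3.531 nm

Note: The de Broglie wavelength is comparable to the localization size, as expected from wave-particle duality.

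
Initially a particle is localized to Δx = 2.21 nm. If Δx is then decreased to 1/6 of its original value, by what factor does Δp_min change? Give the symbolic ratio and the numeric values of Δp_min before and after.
Original Δp_min = 2.386 × 10^-26 kg·m/s; new Δp'_min = 1.432 × 10^-25 kg·m/s; ratio Δp'_min/Δp_min = 6.

From the uncertainty principle ΔxΔp ≥ ℏ/2, the minimum momentum uncertainty is Δp_min = ℏ/(2Δx).

Original (Δx = 2.21 nm = 2.210e-09 m):
Δp_min = (1.055e-34 J·s)/(2 × 2.210e-09 m) = 2.386e-26 kg·m/s

When Δx → (1/6)Δx:
Δp'_min = ℏ/(2 × (1/6)Δx) = 6 × ℏ/(2Δx) = 6 × Δp_min
Δp'_min = 6 × 2.386e-26 kg·m/s = 1.432e-25 kg·m/s

Since Δp_min ∝ 1/Δx, when Δx is decreased to 1/6 of its original value, Δp_min increases to 6 times its original value.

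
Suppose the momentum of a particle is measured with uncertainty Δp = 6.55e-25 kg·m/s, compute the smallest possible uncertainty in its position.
80.502 pm

Using the Heisenberg uncertainty principle:
ΔxΔp ≥ ℏ/2

The minimum uncertainty in position is:
Δx_min = ℏ/(2Δp)
Δx_min = (1.055e-34 J·s) / (2 × 6.550e-25 kg·m/s)
Δx_min = 8.050e-11 m = 80.502 pm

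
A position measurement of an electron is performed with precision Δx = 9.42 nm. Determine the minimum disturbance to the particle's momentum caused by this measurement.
5.598 × 10^-27 kg·m/s

The uncertainty principle implies that measuring position disturbs momentum:
ΔxΔp ≥ ℏ/2

When we measure position with precision Δx, we necessarily introduce a momentum uncertainty:
Δp ≥ ℏ/(2Δx)
Δp_min = (1.055e-34 J·s) / (2 × 9.420e-09 m)
Δp_min = 5.598e-27 kg·m/s

The more precisely we measure position, the greater the momentum disturbance.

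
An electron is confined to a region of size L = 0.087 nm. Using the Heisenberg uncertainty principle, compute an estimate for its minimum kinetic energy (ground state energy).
1.258 eV

Using the uncertainty principle to estimate ground state energy:

1. The position uncertainty is approximately the confinement size:
   Δx ≈ L = 8.700e-11 m

2. From ΔxΔp ≥ ℏ/2, the minimum momentum uncertainty is:
   Δp ≈ ℏ/(2L) = 6.061e-25 kg·m/s

3. The kinetic energy is approximately:
   KE ≈ (Δp)²/(2m) = (6.061e-25)²/(2 × 9.109e-31 kg)
   KE ≈ 2.016e-19 J = 1.258 eV

This is an order-of-magnitude estimate of the ground state energy.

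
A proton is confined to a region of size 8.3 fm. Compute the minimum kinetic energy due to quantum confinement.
75.301 keV

Using the uncertainty principle:

1. Position uncertainty: Δx ≈ 8.300e-15 m
2. Minimum momentum uncertainty: Δp = ℏ/(2Δx) = 6.353e-21 kg·m/s
3. Minimum kinetic energy:
   KE = (Δp)²/(2m) = (6.353e-21)²/(2 × 1.673e-27 kg)
   KE = 1.206e-14 J = 75.301 keV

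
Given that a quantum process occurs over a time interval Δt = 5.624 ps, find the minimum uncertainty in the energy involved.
58.518 μeV

Using the energy-time uncertainty principle:
ΔEΔt ≥ ℏ/2

The minimum uncertainty in energy is:
ΔE_min = ℏ/(2Δt)
ΔE_min = (1.055e-34 J·s) / (2 × 5.624e-12 s)
ΔE_min = 9.376e-24 J = 58.518 μeV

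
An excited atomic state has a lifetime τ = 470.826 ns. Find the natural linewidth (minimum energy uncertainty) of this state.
698.997 peV

Using the energy-time uncertainty principle:
ΔEΔt ≥ ℏ/2

The lifetime τ represents the time uncertainty Δt.
The natural linewidth (minimum energy uncertainty) is:

ΔE = ℏ/(2τ)
ΔE = (1.055e-34 J·s) / (2 × 4.708e-07 s)
ΔE = 1.120e-28 J = 698.997 peV

This natural linewidth limits the precision of spectroscopic measurements.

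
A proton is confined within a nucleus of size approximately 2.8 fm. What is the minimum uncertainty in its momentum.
1.883 × 10^-20 kg·m/s

Using the Heisenberg uncertainty principle:
ΔxΔp ≥ ℏ/2

With Δx ≈ L = 2.800e-15 m (the confinement size):
Δp_min = ℏ/(2Δx)
Δp_min = (1.055e-34 J·s) / (2 × 2.800e-15 m)
Δp_min = 1.883e-20 kg·m/s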